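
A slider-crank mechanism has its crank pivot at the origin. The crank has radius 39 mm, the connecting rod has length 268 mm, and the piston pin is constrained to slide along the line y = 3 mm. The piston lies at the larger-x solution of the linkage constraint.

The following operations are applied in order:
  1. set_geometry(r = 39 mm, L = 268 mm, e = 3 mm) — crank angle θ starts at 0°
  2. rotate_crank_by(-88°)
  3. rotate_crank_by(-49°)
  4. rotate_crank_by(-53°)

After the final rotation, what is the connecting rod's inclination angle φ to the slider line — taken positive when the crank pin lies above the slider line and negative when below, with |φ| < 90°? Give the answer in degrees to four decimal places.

set_geometry: r = 39 mm, L = 268 mm, e = 3 mm; θ ← 0°
rotate_crank_by(-88°): θ ← 0° -88° = -88°
rotate_crank_by(-49°): θ ← -88° -49° = -137°
rotate_crank_by(-53°): θ ← -137° -53° = -190°
crank pin P = (r cos θ, r sin θ) = (-38.407502, 6.772279)
h = r sin θ − e = 6.772279 − 3 = 3.772279
sin φ = h / L = 3.772279 / 268 = 0.01407567
φ = arcsin(0.01407567) = 0.806503°

0.8065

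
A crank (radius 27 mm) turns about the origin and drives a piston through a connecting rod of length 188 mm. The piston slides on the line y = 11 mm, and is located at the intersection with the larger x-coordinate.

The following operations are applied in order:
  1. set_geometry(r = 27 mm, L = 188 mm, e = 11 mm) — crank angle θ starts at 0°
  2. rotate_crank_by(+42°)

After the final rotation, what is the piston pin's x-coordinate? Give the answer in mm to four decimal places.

set_geometry: r = 27 mm, L = 188 mm, e = 11 mm; θ ← 0°
rotate_crank_by(+42°): θ ← 0° +42° = 42°
crank pin P = (r cos θ, r sin θ) = (20.064910, 18.066526)
h = r sin θ − e = 18.066526 − 11 = 7.066526
x = r cos θ + √(L² − h²) = 20.064910 + √(35344.0 − 49.9358) = 20.064910 + 187.867145 = 207.932055

207.9321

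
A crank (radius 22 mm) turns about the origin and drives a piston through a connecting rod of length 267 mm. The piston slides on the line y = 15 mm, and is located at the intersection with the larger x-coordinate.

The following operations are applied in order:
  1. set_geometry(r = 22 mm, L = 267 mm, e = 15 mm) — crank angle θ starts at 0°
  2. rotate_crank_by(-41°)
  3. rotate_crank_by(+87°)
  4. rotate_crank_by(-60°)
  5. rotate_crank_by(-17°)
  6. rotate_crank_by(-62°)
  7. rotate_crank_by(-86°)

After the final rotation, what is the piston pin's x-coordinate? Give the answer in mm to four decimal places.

set_geometry: r = 22 mm, L = 267 mm, e = 15 mm; θ ← 0°
rotate_crank_by(-41°): θ ← 0° -41° = -41°
rotate_crank_by(+87°): θ ← -41° +87° = 46°
rotate_crank_by(-60°): θ ← 46° -60° = -14°
rotate_crank_by(-17°): θ ← -14° -17° = -31°
rotate_crank_by(-62°): θ ← -31° -62° = -93°
rotate_crank_by(-86°): θ ← -93° -86° = -179°
crank pin P = (r cos θ, r sin θ) = (-21.996649, -0.383953)
h = r sin θ − e = -0.383953 − 15 = -15.383953
x = r cos θ + √(L² − h²) = -21.996649 + √(71289.0 − 236.6660) = -21.996649 + 266.556437 = 244.559787

244.5598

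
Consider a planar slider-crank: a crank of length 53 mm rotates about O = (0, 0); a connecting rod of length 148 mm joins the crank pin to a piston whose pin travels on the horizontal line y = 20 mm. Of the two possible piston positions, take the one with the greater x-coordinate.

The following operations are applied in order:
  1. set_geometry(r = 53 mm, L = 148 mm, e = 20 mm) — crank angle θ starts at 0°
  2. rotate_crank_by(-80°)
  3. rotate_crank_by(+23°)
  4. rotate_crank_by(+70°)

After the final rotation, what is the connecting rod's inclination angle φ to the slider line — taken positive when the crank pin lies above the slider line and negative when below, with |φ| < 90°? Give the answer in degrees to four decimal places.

-3.1287

set_geometry: r = 53 mm, L = 148 mm, e = 20 mm; θ ← 0°
rotate_crank_by(-80°): θ ← 0° -80° = -80°
rotate_crank_by(+23°): θ ← -80° +23° = -57°
rotate_crank_by(+70°): θ ← -57° +70° = 13°
crank pin P = (r cos θ, r sin θ) = (51.641613, 11.922406)
h = r sin θ − e = 11.922406 − 20 = -8.077594
sin φ = h / L = -8.077594 / 148 = -0.05457834
φ = arcsin(-0.05457834) = -3.128663°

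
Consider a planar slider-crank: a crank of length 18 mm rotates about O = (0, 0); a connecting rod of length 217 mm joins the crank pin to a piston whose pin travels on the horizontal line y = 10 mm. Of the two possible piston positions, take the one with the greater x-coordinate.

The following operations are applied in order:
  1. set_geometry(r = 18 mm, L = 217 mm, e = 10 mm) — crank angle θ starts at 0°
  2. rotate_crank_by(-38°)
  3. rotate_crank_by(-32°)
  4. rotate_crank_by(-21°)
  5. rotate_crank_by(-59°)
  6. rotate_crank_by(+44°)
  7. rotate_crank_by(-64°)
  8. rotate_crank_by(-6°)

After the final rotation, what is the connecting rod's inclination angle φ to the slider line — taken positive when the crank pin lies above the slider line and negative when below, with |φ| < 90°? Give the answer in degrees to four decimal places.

-2.9732

set_geometry: r = 18 mm, L = 217 mm, e = 10 mm; θ ← 0°
rotate_crank_by(-38°): θ ← 0° -38° = -38°
rotate_crank_by(-32°): θ ← -38° -32° = -70°
rotate_crank_by(-21°): θ ← -70° -21° = -91°
rotate_crank_by(-59°): θ ← -91° -59° = -150°
rotate_crank_by(+44°): θ ← -150° +44° = -106°
rotate_crank_by(-64°): θ ← -106° -64° = -170°
rotate_crank_by(-6°): θ ← -170° -6° = -176°
crank pin P = (r cos θ, r sin θ) = (-17.956153, -1.255617)
h = r sin θ − e = -1.255617 − 10 = -11.255617
sin φ = h / L = -11.255617 / 217 = -0.05186920
φ = arcsin(-0.05186920) = -2.973220°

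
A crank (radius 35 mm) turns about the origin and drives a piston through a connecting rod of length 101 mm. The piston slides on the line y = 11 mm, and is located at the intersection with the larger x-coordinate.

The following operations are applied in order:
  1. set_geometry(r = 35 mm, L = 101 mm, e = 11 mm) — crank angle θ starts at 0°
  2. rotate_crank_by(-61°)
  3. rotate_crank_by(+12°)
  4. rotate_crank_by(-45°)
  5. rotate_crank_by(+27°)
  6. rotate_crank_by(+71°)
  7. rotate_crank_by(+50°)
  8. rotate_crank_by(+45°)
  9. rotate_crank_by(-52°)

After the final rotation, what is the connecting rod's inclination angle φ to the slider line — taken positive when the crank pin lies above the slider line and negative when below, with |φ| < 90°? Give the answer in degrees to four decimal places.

set_geometry: r = 35 mm, L = 101 mm, e = 11 mm; θ ← 0°
rotate_crank_by(-61°): θ ← 0° -61° = -61°
rotate_crank_by(+12°): θ ← -61° +12° = -49°
rotate_crank_by(-45°): θ ← -49° -45° = -94°
rotate_crank_by(+27°): θ ← -94° +27° = -67°
rotate_crank_by(+71°): θ ← -67° +71° = 4°
rotate_crank_by(+50°): θ ← 4° +50° = 54°
rotate_crank_by(+45°): θ ← 54° +45° = 99°
rotate_crank_by(-52°): θ ← 99° -52° = 47°
crank pin P = (r cos θ, r sin θ) = (23.869943, 25.597380)
h = r sin θ − e = 25.597380 − 11 = 14.597380
sin φ = h / L = 14.597380 / 101 = 0.14452851
φ = arcsin(0.14452851) = 8.309977°

8.3100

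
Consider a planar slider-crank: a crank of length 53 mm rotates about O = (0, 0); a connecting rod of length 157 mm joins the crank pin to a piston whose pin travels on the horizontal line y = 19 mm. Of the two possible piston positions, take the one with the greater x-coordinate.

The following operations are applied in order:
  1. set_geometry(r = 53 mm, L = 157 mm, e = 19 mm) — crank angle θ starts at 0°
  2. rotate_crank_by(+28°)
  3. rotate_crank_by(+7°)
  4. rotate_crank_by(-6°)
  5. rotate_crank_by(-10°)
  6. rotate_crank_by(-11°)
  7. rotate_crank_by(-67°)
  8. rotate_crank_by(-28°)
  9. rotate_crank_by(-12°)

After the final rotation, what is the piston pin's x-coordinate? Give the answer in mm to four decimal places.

set_geometry: r = 53 mm, L = 157 mm, e = 19 mm; θ ← 0°
rotate_crank_by(+28°): θ ← 0° +28° = 28°
rotate_crank_by(+7°): θ ← 28° +7° = 35°
rotate_crank_by(-6°): θ ← 35° -6° = 29°
rotate_crank_by(-10°): θ ← 29° -10° = 19°
rotate_crank_by(-11°): θ ← 19° -11° = 8°
rotate_crank_by(-67°): θ ← 8° -67° = -59°
rotate_crank_by(-28°): θ ← -59° -28° = -87°
rotate_crank_by(-12°): θ ← -87° -12° = -99°
crank pin P = (r cos θ, r sin θ) = (-8.291027, -52.347482)
h = r sin θ − e = -52.347482 − 19 = -71.347482
x = r cos θ + √(L² − h²) = -8.291027 + √(24649.0 − 5090.4632) = -8.291027 + 139.851839 = 131.560812

131.5608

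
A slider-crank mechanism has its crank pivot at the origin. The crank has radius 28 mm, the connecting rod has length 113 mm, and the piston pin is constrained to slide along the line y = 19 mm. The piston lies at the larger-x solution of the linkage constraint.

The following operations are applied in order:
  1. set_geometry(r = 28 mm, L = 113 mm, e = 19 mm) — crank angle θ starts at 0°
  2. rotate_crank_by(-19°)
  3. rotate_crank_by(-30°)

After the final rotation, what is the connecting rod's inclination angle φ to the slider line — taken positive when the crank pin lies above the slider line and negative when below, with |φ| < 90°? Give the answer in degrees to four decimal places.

set_geometry: r = 28 mm, L = 113 mm, e = 19 mm; θ ← 0°
rotate_crank_by(-19°): θ ← 0° -19° = -19°
rotate_crank_by(-30°): θ ← -19° -30° = -49°
crank pin P = (r cos θ, r sin θ) = (18.369653, -21.131868)
h = r sin θ − e = -21.131868 − 19 = -40.131868
sin φ = h / L = -40.131868 / 113 = -0.35514928
φ = arcsin(-0.35514928) = -20.802593°

-20.8026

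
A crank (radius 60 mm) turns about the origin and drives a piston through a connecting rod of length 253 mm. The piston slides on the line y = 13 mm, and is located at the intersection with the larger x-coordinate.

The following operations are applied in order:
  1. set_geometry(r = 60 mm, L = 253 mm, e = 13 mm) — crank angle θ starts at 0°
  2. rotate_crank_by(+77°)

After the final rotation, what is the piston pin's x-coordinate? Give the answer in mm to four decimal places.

set_geometry: r = 60 mm, L = 253 mm, e = 13 mm; θ ← 0°
rotate_crank_by(+77°): θ ← 0° +77° = 77°
crank pin P = (r cos θ, r sin θ) = (13.497063, 58.462204)
h = r sin θ − e = 58.462204 − 13 = 45.462204
x = r cos θ + √(L² − h²) = 13.497063 + √(64009.0 − 2066.8120) = 13.497063 + 248.881876 = 262.378939

262.3789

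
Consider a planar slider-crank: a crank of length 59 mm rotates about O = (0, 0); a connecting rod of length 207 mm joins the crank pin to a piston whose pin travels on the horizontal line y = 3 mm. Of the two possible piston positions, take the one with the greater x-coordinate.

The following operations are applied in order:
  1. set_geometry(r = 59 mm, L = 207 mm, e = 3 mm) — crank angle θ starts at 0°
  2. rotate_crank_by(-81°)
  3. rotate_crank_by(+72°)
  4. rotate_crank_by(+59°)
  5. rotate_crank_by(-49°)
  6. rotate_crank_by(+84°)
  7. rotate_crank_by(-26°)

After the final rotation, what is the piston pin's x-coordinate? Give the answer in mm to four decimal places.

set_geometry: r = 59 mm, L = 207 mm, e = 3 mm; θ ← 0°
rotate_crank_by(-81°): θ ← 0° -81° = -81°
rotate_crank_by(+72°): θ ← -81° +72° = -9°
rotate_crank_by(+59°): θ ← -9° +59° = 50°
rotate_crank_by(-49°): θ ← 50° -49° = 1°
rotate_crank_by(+84°): θ ← 1° +84° = 85°
rotate_crank_by(-26°): θ ← 85° -26° = 59°
crank pin P = (r cos θ, r sin θ) = (30.387246, 50.572871)
h = r sin θ − e = 50.572871 − 3 = 47.572871
x = r cos θ + √(L² − h²) = 30.387246 + √(42849.0 − 2263.1780) = 30.387246 + 201.459232 = 231.846478

231.8465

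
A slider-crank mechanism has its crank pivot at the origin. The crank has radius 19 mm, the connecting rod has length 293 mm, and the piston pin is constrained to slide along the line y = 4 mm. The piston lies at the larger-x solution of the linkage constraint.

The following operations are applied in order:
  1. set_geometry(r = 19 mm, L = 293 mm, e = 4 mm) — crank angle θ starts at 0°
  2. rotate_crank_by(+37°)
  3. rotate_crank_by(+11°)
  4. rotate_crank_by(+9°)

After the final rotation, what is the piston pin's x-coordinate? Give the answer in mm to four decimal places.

303.1050

set_geometry: r = 19 mm, L = 293 mm, e = 4 mm; θ ← 0°
rotate_crank_by(+37°): θ ← 0° +37° = 37°
rotate_crank_by(+11°): θ ← 37° +11° = 48°
rotate_crank_by(+9°): θ ← 48° +9° = 57°
crank pin P = (r cos θ, r sin θ) = (10.348142, 15.934741)
h = r sin θ − e = 15.934741 − 4 = 11.934741
x = r cos θ + √(L² − h²) = 10.348142 + √(85849.0 − 142.4380) = 10.348142 + 292.756831 = 303.104972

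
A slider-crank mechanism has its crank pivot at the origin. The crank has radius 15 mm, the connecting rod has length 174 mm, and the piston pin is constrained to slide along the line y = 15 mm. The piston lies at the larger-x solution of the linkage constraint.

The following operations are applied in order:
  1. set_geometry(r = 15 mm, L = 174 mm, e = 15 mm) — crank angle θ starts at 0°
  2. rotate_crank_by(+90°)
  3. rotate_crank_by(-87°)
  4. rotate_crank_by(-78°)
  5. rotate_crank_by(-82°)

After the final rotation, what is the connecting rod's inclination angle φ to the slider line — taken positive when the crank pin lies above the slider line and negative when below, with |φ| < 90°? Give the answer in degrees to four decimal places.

set_geometry: r = 15 mm, L = 174 mm, e = 15 mm; θ ← 0°
rotate_crank_by(+90°): θ ← 0° +90° = 90°
rotate_crank_by(-87°): θ ← 90° -87° = 3°
rotate_crank_by(-78°): θ ← 3° -78° = -75°
rotate_crank_by(-82°): θ ← -75° -82° = -157°
crank pin P = (r cos θ, r sin θ) = (-13.807573, -5.860967)
h = r sin θ − e = -5.860967 − 15 = -20.860967
sin φ = h / L = -20.860967 / 174 = -0.11989061
φ = arcsin(-0.11989061) = -6.885790°

-6.8858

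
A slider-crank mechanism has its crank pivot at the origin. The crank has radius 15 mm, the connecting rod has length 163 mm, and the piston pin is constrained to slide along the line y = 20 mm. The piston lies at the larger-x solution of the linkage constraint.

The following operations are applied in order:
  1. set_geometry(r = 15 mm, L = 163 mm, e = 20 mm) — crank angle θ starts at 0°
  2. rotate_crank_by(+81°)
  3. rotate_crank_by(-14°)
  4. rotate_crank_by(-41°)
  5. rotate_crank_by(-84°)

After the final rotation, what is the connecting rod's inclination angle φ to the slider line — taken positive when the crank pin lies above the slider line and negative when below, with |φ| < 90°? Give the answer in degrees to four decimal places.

-11.5803

set_geometry: r = 15 mm, L = 163 mm, e = 20 mm; θ ← 0°
rotate_crank_by(+81°): θ ← 0° +81° = 81°
rotate_crank_by(-14°): θ ← 81° -14° = 67°
rotate_crank_by(-41°): θ ← 67° -41° = 26°
rotate_crank_by(-84°): θ ← 26° -84° = -58°
crank pin P = (r cos θ, r sin θ) = (7.948789, -12.720721)
h = r sin θ − e = -12.720721 − 20 = -32.720721
sin φ = h / L = -32.720721 / 163 = -0.20074062
φ = arcsin(-0.20074062) = -11.580272°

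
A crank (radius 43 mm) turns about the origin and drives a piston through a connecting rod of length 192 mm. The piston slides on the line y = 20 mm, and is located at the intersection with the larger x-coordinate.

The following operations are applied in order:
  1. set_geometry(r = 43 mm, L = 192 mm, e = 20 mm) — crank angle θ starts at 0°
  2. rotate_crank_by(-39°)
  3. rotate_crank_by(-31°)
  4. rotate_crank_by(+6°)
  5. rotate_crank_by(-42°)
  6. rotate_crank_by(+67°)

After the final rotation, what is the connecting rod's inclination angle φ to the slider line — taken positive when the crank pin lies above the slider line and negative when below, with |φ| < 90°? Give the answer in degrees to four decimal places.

-14.1882

set_geometry: r = 43 mm, L = 192 mm, e = 20 mm; θ ← 0°
rotate_crank_by(-39°): θ ← 0° -39° = -39°
rotate_crank_by(-31°): θ ← -39° -31° = -70°
rotate_crank_by(+6°): θ ← -70° +6° = -64°
rotate_crank_by(-42°): θ ← -64° -42° = -106°
rotate_crank_by(+67°): θ ← -106° +67° = -39°
crank pin P = (r cos θ, r sin θ) = (33.417276, -27.060777)
h = r sin θ − e = -27.060777 − 20 = -47.060777
sin φ = h / L = -47.060777 / 192 = -0.24510821
φ = arcsin(-0.24510821) = -14.188229°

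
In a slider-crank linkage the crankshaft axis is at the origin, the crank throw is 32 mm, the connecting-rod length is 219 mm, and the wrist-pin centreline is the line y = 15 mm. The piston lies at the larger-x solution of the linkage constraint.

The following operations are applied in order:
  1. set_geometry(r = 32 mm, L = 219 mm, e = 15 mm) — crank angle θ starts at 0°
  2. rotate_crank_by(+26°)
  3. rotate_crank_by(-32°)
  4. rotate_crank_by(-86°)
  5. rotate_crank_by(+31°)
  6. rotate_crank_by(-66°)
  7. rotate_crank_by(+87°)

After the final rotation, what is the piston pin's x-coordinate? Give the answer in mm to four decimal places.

set_geometry: r = 32 mm, L = 219 mm, e = 15 mm; θ ← 0°
rotate_crank_by(+26°): θ ← 0° +26° = 26°
rotate_crank_by(-32°): θ ← 26° -32° = -6°
rotate_crank_by(-86°): θ ← -6° -86° = -92°
rotate_crank_by(+31°): θ ← -92° +31° = -61°
rotate_crank_by(-66°): θ ← -61° -66° = -127°
rotate_crank_by(+87°): θ ← -127° +87° = -40°
crank pin P = (r cos θ, r sin θ) = (24.513422, -20.569204)
h = r sin θ − e = -20.569204 − 15 = -35.569204
x = r cos θ + √(L² − h²) = 24.513422 + √(47961.0 − 1265.1682) = 24.513422 + 216.092183 = 240.605606

240.6056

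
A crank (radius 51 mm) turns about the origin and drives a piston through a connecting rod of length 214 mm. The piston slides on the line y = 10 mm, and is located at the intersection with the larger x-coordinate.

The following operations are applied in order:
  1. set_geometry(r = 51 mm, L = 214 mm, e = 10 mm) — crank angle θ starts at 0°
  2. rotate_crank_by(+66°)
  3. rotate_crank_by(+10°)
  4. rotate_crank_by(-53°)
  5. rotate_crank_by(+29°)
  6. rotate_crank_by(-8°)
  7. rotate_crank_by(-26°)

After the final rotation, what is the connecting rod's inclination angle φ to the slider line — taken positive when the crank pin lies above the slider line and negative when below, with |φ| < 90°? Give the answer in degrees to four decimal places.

set_geometry: r = 51 mm, L = 214 mm, e = 10 mm; θ ← 0°
rotate_crank_by(+66°): θ ← 0° +66° = 66°
rotate_crank_by(+10°): θ ← 66° +10° = 76°
rotate_crank_by(-53°): θ ← 76° -53° = 23°
rotate_crank_by(+29°): θ ← 23° +29° = 52°
rotate_crank_by(-8°): θ ← 52° -8° = 44°
rotate_crank_by(-26°): θ ← 44° -26° = 18°
crank pin P = (r cos θ, r sin θ) = (48.503882, 15.759867)
h = r sin θ − e = 15.759867 − 10 = 5.759867
sin φ = h / L = 5.759867 / 214 = 0.02691527
φ = arcsin(0.02691527) = 1.542317°

1.5423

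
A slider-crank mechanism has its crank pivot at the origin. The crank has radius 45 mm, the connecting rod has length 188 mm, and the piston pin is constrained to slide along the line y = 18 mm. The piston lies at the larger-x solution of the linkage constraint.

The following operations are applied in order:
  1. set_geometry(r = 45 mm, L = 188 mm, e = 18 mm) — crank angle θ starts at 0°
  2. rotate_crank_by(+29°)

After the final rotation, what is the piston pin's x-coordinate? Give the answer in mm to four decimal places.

227.3191

set_geometry: r = 45 mm, L = 188 mm, e = 18 mm; θ ← 0°
rotate_crank_by(+29°): θ ← 0° +29° = 29°
crank pin P = (r cos θ, r sin θ) = (39.357887, 21.816433)
h = r sin θ − e = 21.816433 − 18 = 3.816433
x = r cos θ + √(L² − h²) = 39.357887 + √(35344.0 − 14.5652) = 39.357887 + 187.961259 = 227.319146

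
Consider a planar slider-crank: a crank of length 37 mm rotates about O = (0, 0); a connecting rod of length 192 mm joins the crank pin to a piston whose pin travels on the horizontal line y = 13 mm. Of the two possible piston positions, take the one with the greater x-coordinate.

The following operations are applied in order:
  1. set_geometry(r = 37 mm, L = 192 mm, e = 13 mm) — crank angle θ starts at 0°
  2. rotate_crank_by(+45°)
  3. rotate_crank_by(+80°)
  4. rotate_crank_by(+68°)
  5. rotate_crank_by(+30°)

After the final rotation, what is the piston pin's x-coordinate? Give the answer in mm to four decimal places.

set_geometry: r = 37 mm, L = 192 mm, e = 13 mm; θ ← 0°
rotate_crank_by(+45°): θ ← 0° +45° = 45°
rotate_crank_by(+80°): θ ← 45° +80° = 125°
rotate_crank_by(+68°): θ ← 125° +68° = 193°
rotate_crank_by(+30°): θ ← 193° +30° = 223°
crank pin P = (r cos θ, r sin θ) = (-27.060087, -25.233939)
h = r sin θ − e = -25.233939 − 13 = -38.233939
x = r cos θ + √(L² − h²) = -27.060087 + √(36864.0 − 1461.8341) = -27.060087 + 188.154633 = 161.094546

161.0945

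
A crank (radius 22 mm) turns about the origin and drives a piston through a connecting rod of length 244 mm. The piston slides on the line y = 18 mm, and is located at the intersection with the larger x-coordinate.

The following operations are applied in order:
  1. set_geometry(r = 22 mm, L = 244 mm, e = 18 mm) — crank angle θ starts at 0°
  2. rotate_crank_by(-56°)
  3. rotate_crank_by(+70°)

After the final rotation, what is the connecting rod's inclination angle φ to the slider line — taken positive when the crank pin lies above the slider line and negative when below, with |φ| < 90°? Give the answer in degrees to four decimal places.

-2.9783

set_geometry: r = 22 mm, L = 244 mm, e = 18 mm; θ ← 0°
rotate_crank_by(-56°): θ ← 0° -56° = -56°
rotate_crank_by(+70°): θ ← -56° +70° = 14°
crank pin P = (r cos θ, r sin θ) = (21.346506, 5.322282)
h = r sin θ − e = 5.322282 − 18 = -12.677718
sin φ = h / L = -12.677718 / 244 = -0.05195786
φ = arcsin(-0.05195786) = -2.978307°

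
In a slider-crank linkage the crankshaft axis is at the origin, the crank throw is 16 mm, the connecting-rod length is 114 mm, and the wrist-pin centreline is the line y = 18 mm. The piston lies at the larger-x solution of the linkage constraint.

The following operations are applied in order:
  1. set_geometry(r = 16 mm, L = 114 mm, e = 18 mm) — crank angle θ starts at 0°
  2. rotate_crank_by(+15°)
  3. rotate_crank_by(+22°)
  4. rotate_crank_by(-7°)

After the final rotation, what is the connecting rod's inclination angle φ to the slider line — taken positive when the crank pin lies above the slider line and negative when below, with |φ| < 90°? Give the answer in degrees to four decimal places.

set_geometry: r = 16 mm, L = 114 mm, e = 18 mm; θ ← 0°
rotate_crank_by(+15°): θ ← 0° +15° = 15°
rotate_crank_by(+22°): θ ← 15° +22° = 37°
rotate_crank_by(-7°): θ ← 37° -7° = 30°
crank pin P = (r cos θ, r sin θ) = (13.856406, 8.000000)
h = r sin θ − e = 8.000000 − 18 = -10.000000
sin φ = h / L = -10.000000 / 114 = -0.08771930
φ = arcsin(-0.08771930) = -5.032413°

-5.0324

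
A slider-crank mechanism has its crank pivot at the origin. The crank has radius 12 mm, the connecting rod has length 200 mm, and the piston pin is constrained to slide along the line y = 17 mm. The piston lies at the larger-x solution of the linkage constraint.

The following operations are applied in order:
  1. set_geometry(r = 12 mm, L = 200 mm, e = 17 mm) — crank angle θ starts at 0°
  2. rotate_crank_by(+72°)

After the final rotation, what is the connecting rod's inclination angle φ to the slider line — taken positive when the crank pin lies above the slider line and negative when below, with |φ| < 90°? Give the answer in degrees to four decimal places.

-1.6009

set_geometry: r = 12 mm, L = 200 mm, e = 17 mm; θ ← 0°
rotate_crank_by(+72°): θ ← 0° +72° = 72°
crank pin P = (r cos θ, r sin θ) = (3.708204, 11.412678)
h = r sin θ − e = 11.412678 − 17 = -5.587322
sin φ = h / L = -5.587322 / 200 = -0.02793661
φ = arcsin(-0.02793661) = -1.600858°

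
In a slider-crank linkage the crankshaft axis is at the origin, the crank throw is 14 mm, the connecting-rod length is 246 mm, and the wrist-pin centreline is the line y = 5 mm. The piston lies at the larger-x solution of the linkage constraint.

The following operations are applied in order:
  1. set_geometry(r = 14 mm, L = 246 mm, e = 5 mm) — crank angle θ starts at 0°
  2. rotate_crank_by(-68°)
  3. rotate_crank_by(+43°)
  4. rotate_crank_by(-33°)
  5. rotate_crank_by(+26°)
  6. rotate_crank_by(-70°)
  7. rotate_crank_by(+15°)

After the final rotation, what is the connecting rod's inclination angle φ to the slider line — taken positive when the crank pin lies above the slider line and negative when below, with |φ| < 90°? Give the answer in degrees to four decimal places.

-4.4252

set_geometry: r = 14 mm, L = 246 mm, e = 5 mm; θ ← 0°
rotate_crank_by(-68°): θ ← 0° -68° = -68°
rotate_crank_by(+43°): θ ← -68° +43° = -25°
rotate_crank_by(-33°): θ ← -25° -33° = -58°
rotate_crank_by(+26°): θ ← -58° +26° = -32°
rotate_crank_by(-70°): θ ← -32° -70° = -102°
rotate_crank_by(+15°): θ ← -102° +15° = -87°
crank pin P = (r cos θ, r sin θ) = (0.732703, -13.980813)
h = r sin θ − e = -13.980813 − 5 = -18.980813
sin φ = h / L = -18.980813 / 246 = -0.07715778
φ = arcsin(-0.07715778) = -4.425213°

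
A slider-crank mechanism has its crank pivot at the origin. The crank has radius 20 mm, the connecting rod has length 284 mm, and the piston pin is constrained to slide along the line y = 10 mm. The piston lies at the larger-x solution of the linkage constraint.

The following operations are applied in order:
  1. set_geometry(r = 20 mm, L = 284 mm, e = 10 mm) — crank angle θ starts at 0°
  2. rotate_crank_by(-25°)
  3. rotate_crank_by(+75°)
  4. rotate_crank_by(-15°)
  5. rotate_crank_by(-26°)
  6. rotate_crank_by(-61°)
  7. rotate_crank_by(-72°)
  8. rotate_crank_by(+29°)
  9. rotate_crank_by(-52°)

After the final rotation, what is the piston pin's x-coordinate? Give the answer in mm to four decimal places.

set_geometry: r = 20 mm, L = 284 mm, e = 10 mm; θ ← 0°
rotate_crank_by(-25°): θ ← 0° -25° = -25°
rotate_crank_by(+75°): θ ← -25° +75° = 50°
rotate_crank_by(-15°): θ ← 50° -15° = 35°
rotate_crank_by(-26°): θ ← 35° -26° = 9°
rotate_crank_by(-61°): θ ← 9° -61° = -52°
rotate_crank_by(-72°): θ ← -52° -72° = -124°
rotate_crank_by(+29°): θ ← -124° +29° = -95°
rotate_crank_by(-52°): θ ← -95° -52° = -147°
crank pin P = (r cos θ, r sin θ) = (-16.773411, -10.892781)
h = r sin θ − e = -10.892781 − 10 = -20.892781
x = r cos θ + √(L² − h²) = -16.773411 + √(80656.0 − 436.5083) = -16.773411 + 283.230457 = 266.457046

266.4570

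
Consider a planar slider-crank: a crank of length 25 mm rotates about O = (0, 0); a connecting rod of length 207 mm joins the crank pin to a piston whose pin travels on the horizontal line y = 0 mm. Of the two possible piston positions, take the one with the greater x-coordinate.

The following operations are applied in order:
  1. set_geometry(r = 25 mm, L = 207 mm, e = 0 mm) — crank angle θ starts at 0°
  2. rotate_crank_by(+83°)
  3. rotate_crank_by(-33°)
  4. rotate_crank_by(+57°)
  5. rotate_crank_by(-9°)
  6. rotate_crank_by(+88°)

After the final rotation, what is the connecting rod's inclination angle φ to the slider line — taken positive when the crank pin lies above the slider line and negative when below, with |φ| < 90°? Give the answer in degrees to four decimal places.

set_geometry: r = 25 mm, L = 207 mm, e = 0 mm; θ ← 0°
rotate_crank_by(+83°): θ ← 0° +83° = 83°
rotate_crank_by(-33°): θ ← 83° -33° = 50°
rotate_crank_by(+57°): θ ← 50° +57° = 107°
rotate_crank_by(-9°): θ ← 107° -9° = 98°
rotate_crank_by(+88°): θ ← 98° +88° = 186°
crank pin P = (r cos θ, r sin θ) = (-24.863047, -2.613212)
h = r sin θ − e = -2.613212 − 0 = -2.613212
sin φ = h / L = -2.613212 / 207 = -0.01262421
φ = arcsin(-0.01262421) = -0.723333°

-0.7233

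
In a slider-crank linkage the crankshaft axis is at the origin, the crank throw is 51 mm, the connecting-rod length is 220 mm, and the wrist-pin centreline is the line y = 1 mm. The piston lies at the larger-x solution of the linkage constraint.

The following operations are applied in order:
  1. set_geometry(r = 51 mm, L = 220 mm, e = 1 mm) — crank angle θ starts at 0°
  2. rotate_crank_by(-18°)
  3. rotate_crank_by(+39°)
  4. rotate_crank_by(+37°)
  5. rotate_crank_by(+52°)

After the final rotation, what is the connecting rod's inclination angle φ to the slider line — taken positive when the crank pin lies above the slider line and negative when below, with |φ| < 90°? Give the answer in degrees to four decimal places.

set_geometry: r = 51 mm, L = 220 mm, e = 1 mm; θ ← 0°
rotate_crank_by(-18°): θ ← 0° -18° = -18°
rotate_crank_by(+39°): θ ← -18° +39° = 21°
rotate_crank_by(+37°): θ ← 21° +37° = 58°
rotate_crank_by(+52°): θ ← 58° +52° = 110°
crank pin P = (r cos θ, r sin θ) = (-17.443027, 47.924324)
h = r sin θ − e = 47.924324 − 1 = 46.924324
sin φ = h / L = 46.924324 / 220 = 0.21329238
φ = arcsin(0.21329238) = 12.315364°

12.3154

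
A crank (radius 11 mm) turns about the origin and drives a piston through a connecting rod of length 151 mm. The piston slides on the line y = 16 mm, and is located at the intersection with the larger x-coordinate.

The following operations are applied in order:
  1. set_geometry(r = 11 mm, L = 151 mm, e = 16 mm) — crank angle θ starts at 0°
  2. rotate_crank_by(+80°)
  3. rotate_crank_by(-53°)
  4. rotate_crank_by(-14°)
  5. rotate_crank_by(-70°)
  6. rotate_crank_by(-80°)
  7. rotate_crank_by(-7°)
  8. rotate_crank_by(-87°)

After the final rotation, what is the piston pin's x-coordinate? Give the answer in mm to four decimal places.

set_geometry: r = 11 mm, L = 151 mm, e = 16 mm; θ ← 0°
rotate_crank_by(+80°): θ ← 0° +80° = 80°
rotate_crank_by(-53°): θ ← 80° -53° = 27°
rotate_crank_by(-14°): θ ← 27° -14° = 13°
rotate_crank_by(-70°): θ ← 13° -70° = -57°
rotate_crank_by(-80°): θ ← -57° -80° = -137°
rotate_crank_by(-7°): θ ← -137° -7° = -144°
rotate_crank_by(-87°): θ ← -144° -87° = -231°
crank pin P = (r cos θ, r sin θ) = (-6.922524, 8.548606)
h = r sin θ − e = 8.548606 − 16 = -7.451394
x = r cos θ + √(L² − h²) = -6.922524 + √(22801.0 − 55.5233) = -6.922524 + 150.816036 = 143.893512

143.8935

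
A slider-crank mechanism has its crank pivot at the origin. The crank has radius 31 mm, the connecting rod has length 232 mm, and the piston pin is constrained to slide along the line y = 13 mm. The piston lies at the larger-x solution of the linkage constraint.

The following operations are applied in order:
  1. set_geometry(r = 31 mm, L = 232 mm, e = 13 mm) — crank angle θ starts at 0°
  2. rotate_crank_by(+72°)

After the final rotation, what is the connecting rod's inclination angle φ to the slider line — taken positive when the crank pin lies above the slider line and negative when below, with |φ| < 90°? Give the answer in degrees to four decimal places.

4.0741

set_geometry: r = 31 mm, L = 232 mm, e = 13 mm; θ ← 0°
rotate_crank_by(+72°): θ ← 0° +72° = 72°
crank pin P = (r cos θ, r sin θ) = (9.579527, 29.482752)
h = r sin θ − e = 29.482752 − 13 = 16.482752
sin φ = h / L = 16.482752 / 232 = 0.07104634
φ = arcsin(0.07104634) = 4.074088°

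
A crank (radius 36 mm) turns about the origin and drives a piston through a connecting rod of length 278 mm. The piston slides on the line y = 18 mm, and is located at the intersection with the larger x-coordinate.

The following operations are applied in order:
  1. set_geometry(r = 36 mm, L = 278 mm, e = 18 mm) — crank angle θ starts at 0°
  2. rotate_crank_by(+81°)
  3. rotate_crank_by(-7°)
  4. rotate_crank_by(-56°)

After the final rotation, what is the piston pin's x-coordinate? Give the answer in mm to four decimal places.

set_geometry: r = 36 mm, L = 278 mm, e = 18 mm; θ ← 0°
rotate_crank_by(+81°): θ ← 0° +81° = 81°
rotate_crank_by(-7°): θ ← 81° -7° = 74°
rotate_crank_by(-56°): θ ← 74° -56° = 18°
crank pin P = (r cos θ, r sin θ) = (34.238035, 11.124612)
h = r sin θ − e = 11.124612 − 18 = -6.875388
x = r cos θ + √(L² − h²) = 34.238035 + √(77284.0 − 47.2710) = 34.238035 + 277.914967 = 312.153002

312.1530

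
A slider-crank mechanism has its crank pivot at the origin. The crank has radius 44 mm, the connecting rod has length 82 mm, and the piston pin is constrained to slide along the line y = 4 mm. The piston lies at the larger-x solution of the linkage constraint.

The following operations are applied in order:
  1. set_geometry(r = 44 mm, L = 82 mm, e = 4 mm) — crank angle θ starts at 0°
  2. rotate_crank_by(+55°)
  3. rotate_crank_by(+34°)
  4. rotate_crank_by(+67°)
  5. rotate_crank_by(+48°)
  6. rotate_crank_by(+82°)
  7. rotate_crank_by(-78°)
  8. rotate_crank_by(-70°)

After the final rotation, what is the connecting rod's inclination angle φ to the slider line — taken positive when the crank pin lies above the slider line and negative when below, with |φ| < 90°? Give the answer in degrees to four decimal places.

18.0752

set_geometry: r = 44 mm, L = 82 mm, e = 4 mm; θ ← 0°
rotate_crank_by(+55°): θ ← 0° +55° = 55°
rotate_crank_by(+34°): θ ← 55° +34° = 89°
rotate_crank_by(+67°): θ ← 89° +67° = 156°
rotate_crank_by(+48°): θ ← 156° +48° = 204°
rotate_crank_by(+82°): θ ← 204° +82° = 286°
rotate_crank_by(-78°): θ ← 286° -78° = 208°
rotate_crank_by(-70°): θ ← 208° -70° = 138°
crank pin P = (r cos θ, r sin θ) = (-32.698372, 29.441747)
h = r sin θ − e = 29.441747 − 4 = 25.441747
sin φ = h / L = 25.441747 / 82 = 0.31026520
φ = arcsin(0.31026520) = 18.075214°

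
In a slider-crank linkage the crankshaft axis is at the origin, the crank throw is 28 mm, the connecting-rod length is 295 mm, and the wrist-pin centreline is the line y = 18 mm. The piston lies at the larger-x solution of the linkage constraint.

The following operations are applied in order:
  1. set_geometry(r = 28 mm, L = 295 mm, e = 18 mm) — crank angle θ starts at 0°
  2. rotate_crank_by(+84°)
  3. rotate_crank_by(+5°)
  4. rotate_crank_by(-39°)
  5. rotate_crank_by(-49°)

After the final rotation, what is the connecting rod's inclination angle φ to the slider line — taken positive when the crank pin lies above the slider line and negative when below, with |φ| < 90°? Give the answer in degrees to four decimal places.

set_geometry: r = 28 mm, L = 295 mm, e = 18 mm; θ ← 0°
rotate_crank_by(+84°): θ ← 0° +84° = 84°
rotate_crank_by(+5°): θ ← 84° +5° = 89°
rotate_crank_by(-39°): θ ← 89° -39° = 50°
rotate_crank_by(-49°): θ ← 50° -49° = 1°
crank pin P = (r cos θ, r sin θ) = (27.995735, 0.488667)
h = r sin θ − e = 0.488667 − 18 = -17.511333
sin φ = h / L = -17.511333 / 295 = -0.05936045
φ = arcsin(-0.05936045) = -3.403104°

-3.4031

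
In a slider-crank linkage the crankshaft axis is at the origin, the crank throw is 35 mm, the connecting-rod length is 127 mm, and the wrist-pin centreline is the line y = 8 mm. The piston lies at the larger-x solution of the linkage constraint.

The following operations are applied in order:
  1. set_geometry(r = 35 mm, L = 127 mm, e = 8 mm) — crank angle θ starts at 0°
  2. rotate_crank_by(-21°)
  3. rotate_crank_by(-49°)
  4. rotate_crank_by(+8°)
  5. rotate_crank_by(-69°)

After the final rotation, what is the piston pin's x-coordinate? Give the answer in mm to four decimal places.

99.2861

set_geometry: r = 35 mm, L = 127 mm, e = 8 mm; θ ← 0°
rotate_crank_by(-21°): θ ← 0° -21° = -21°
rotate_crank_by(-49°): θ ← -21° -49° = -70°
rotate_crank_by(+8°): θ ← -70° +8° = -62°
rotate_crank_by(-69°): θ ← -62° -69° = -131°
crank pin P = (r cos θ, r sin θ) = (-22.962066, -26.414835)
h = r sin θ − e = -26.414835 − 8 = -34.414835
x = r cos θ + √(L² − h²) = -22.962066 + √(16129.0 − 1184.3809) = -22.962066 + 122.248187 = 99.286121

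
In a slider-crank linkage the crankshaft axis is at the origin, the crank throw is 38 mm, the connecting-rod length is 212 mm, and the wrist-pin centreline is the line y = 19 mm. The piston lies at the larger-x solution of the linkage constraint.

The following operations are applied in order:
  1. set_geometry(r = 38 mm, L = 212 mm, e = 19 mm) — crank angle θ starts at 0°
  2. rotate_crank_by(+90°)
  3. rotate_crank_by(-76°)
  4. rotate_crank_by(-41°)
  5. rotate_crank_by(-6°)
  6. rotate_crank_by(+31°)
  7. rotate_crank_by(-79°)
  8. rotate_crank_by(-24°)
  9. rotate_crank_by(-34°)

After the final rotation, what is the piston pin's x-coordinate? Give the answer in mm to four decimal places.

set_geometry: r = 38 mm, L = 212 mm, e = 19 mm; θ ← 0°
rotate_crank_by(+90°): θ ← 0° +90° = 90°
rotate_crank_by(-76°): θ ← 90° -76° = 14°
rotate_crank_by(-41°): θ ← 14° -41° = -27°
rotate_crank_by(-6°): θ ← -27° -6° = -33°
rotate_crank_by(+31°): θ ← -33° +31° = -2°
rotate_crank_by(-79°): θ ← -2° -79° = -81°
rotate_crank_by(-24°): θ ← -81° -24° = -105°
rotate_crank_by(-34°): θ ← -105° -34° = -139°
crank pin P = (r cos θ, r sin θ) = (-28.678964, -24.930243)
h = r sin θ − e = -24.930243 − 19 = -43.930243
x = r cos θ + √(L² − h²) = -28.678964 + √(44944.0 − 1929.8663) = -28.678964 + 207.398490 = 178.719526

178.7195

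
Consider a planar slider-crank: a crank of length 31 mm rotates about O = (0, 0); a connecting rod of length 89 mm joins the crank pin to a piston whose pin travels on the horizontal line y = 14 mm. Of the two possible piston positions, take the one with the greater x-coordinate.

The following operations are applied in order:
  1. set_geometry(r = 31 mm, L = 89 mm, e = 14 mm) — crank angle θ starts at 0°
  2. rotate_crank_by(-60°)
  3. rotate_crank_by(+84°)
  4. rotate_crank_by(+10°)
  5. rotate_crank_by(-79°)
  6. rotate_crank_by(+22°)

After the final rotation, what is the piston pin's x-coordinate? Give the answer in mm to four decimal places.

set_geometry: r = 31 mm, L = 89 mm, e = 14 mm; θ ← 0°
rotate_crank_by(-60°): θ ← 0° -60° = -60°
rotate_crank_by(+84°): θ ← -60° +84° = 24°
rotate_crank_by(+10°): θ ← 24° +10° = 34°
rotate_crank_by(-79°): θ ← 34° -79° = -45°
rotate_crank_by(+22°): θ ← -45° +22° = -23°
crank pin P = (r cos θ, r sin θ) = (28.535650, -12.112665)
h = r sin θ − e = -12.112665 − 14 = -26.112665
x = r cos θ + √(L² − h²) = 28.535650 + √(7921.0 − 681.8713) = 28.535650 + 85.083070 = 113.618720

113.6187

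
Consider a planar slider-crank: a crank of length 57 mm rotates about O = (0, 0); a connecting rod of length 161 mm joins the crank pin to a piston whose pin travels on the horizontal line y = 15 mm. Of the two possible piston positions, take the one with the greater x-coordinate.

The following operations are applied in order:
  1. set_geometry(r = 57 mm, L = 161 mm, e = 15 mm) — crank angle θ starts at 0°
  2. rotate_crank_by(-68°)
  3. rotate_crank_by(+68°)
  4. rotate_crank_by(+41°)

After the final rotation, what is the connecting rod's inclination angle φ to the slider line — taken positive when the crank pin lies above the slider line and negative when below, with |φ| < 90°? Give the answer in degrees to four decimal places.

7.9959

set_geometry: r = 57 mm, L = 161 mm, e = 15 mm; θ ← 0°
rotate_crank_by(-68°): θ ← 0° -68° = -68°
rotate_crank_by(+68°): θ ← -68° +68° = 0°
rotate_crank_by(+41°): θ ← 0° +41° = 41°
crank pin P = (r cos θ, r sin θ) = (43.018446, 37.395365)
h = r sin θ − e = 37.395365 − 15 = 22.395365
sin φ = h / L = 22.395365 / 161 = 0.13910164
φ = arcsin(0.13910164) = 7.995866°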